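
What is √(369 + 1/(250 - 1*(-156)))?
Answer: 19*√168490/406 ≈ 19.209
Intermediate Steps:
√(369 + 1/(250 - 1*(-156))) = √(369 + 1/(250 + 156)) = √(369 + 1/406) = √(149815/406) = 19*√168490/406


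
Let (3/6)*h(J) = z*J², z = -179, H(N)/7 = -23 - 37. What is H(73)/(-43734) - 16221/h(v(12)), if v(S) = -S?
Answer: 40614503/125254176 ≈ 0.32426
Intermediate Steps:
H(N) = -420 (H(N) = 7*(-23 - 37) = 7*(-60) = -420)
h(J) = -358*J² (h(J) = 2*(-179*J²) = -358*J²)
H(73)/(-43734) - 16221/h(v(12)) = -420/(-43734) - 16221/((-358*(-1*12)²)) = -420*(-1/43734) - 16221/((-358*(-12)²)) = 70/7289 - 16221/((-358*144)) = 70/7289 - 16221/(-51552) = 70/7289 - 16221*(-1/51552) = 70/7289 + 5407/17184 = 40614503/125254176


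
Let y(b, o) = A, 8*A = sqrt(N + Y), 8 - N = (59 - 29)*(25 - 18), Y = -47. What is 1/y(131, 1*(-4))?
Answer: -8*I*sqrt(249)/249 ≈ -0.50698*I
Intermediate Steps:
N = -202 (N = 8 - (59 - 29)*(25 - 18) = 8 - 30*7 = 8 - 1*210 = 8 - 210 = -202)
A = I*sqrt(249)/8 (A = sqrt(-202 - 47)/8 = sqrt(-249)/8 = (I*sqrt(249))/8 = I*sqrt(249)/8 ≈ 1.9725*I)
y(b, o) = I*sqrt(249)/8
1/y(131, 1*(-4)) = 1/(I*sqrt(249)/8) = -8*I*sqrt(249)/249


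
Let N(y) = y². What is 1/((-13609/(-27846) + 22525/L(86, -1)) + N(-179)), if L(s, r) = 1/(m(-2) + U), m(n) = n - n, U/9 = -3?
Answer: -27846/16043013755 ≈ -1.7357e-6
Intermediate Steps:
U = -27 (U = 9*(-3) = -27)
m(n) = 0
L(s, r) = -1/27 (L(s, r) = 1/(0 - 27) = 1/(-27) = -1/27)
1/((-13609/(-27846) + 22525/L(86, -1)) + N(-179)) = 1/((-13609/(-27846) + 22525/(-1/27)) + (-179)²) = 1/((-13609*(-1/27846) + 22525*(-27)) + 32041) = 1/((13609/27846 - 608175) + 32041) = 1/(-16935227441/27846 + 32041) = 1/(-16043013755/27846) = -27846/16043013755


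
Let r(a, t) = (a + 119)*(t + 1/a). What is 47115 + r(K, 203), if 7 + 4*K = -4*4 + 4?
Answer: 5341561/76 ≈ 70284.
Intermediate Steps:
K = -19/4 (K = -7/4 + (-4*4 + 4)/4 = -7/4 + (-16 + 4)/4 = -7/4 + (¼)*(-12) = -7/4 - 3 = -19/4 ≈ -4.7500)
r(a, t) = (119 + a)*(t + 1/a)
47115 + r(K, 203) = 47115 + (1 + 119*203 + 119/(-19/4) - 19/4*203) = 47115 + (1 + 24157 + 119*(-4/19) - 3857/4) = 47115 + (1 + 24157 - 476/19 - 3857/4) = 47115 + 1760821/76 = 5341561/76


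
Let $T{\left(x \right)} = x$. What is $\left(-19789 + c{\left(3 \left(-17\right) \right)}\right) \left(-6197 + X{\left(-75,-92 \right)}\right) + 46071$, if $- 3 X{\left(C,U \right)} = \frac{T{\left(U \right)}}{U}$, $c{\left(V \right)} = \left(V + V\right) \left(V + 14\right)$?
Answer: $\frac{297889093}{3} \approx 9.9296 \cdot 10^{7}$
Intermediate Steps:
$c{\left(V \right)} = 2 V \left(14 + V\right)$
$X{\left(C,U \right)} = - \frac{1}{3}$ ($X{\left(C,U \right)} = - \frac{U \frac{1}{U}}{3} = \left(- \frac{1}{3}\right) 1 = - \frac{1}{3}$)
$\left(-19789 + c{\left(3 \left(-17\right) \right)}\right) \left(-6197 + X{\left(-75,-92 \right)}\right) + 46071 = \left(-19789 + 2 \cdot 3 \left(-17\right) \left(14 + 3 \left(-17\right)\right)\right) \left(-6197 - \frac{1}{3}\right) + 46071 = \left(-19789 + 2 \left(-51\right) \left(14 - 51\right)\right) \left(- \frac{18592}{3}\right) + 46071 = \left(-19789 + 2 \left(-51\right) \left(-37\right)\right) \left(- \frac{18592}{3}\right) + 46071 = \left(-19789 + 3774\right) \left(- \frac{18592}{3}\right) + 46071 = \left(-16015\right) \left(- \frac{18592}{3}\right) + 46071 = \frac{297750880}{3} + 46071 = \frac{297889093}{3}$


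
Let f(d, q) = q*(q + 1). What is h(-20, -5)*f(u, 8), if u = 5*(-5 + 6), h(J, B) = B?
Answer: -360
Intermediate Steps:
u = 5 (u = 5*1 = 5)
f(d, q) = q*(1 + q)
h(-20, -5)*f(u, 8) = -40*(1 + 8) = -40*9 = -5*72 = -360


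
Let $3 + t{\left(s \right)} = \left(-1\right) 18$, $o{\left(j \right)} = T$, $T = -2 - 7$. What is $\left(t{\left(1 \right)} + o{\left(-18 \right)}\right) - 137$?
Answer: $-167$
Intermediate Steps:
$T = -9$ ($T = -2 - 7 = -9$)
$o{\left(j \right)} = -9$
$t{\left(s \right)} = -21$ ($t{\left(s \right)} = -3 - 18 = -21$)
$\left(t{\left(1 \right)} + o{\left(-18 \right)}\right) - 137 = \left(-21 - 9\right) - 137 = -30 - 137 = -167$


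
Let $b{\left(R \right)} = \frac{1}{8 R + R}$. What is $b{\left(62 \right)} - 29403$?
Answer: $- \frac{16406873}{558} \approx -29403.0$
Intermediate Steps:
$b{\left(R \right)} = \frac{1}{9 R}$
$b{\left(62 \right)} - 29403 = \frac{1}{9 \cdot 62} - 29403 = \frac{1}{9} \cdot \frac{1}{62} - 29403 = \frac{1}{558} - 29403 = - \frac{16406873}{558}$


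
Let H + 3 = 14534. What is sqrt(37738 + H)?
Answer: sqrt(52269) ≈ 228.62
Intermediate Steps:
H = 14531 (H = -3 + 14534 = 14531)
sqrt(37738 + H) = sqrt(37738 + 14531) = sqrt(52269)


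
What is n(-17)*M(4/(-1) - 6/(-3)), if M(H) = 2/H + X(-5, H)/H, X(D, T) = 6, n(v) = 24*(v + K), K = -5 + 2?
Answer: 1920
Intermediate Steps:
K = -3
n(v) = -72 + 24*v (n(v) = 24*(v - 3) = 24*(-3 + v) = -72 + 24*v)
M(H) = 8/H (M(H) = 2/H + 6/H = 8/H)
n(-17)*M(4/(-1) - 6/(-3)) = (-72 + 24*(-17))*(8/(4/(-1) - 6/(-3))) = (-72 - 408)*(8/(4*(-1) - 6*(-⅓))) = -3840/(-4 + 2) = -3840/(-2) = -3840*(-1)/2 = -480*(-4) = 1920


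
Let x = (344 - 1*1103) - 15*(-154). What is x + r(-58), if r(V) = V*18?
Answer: 507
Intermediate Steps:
r(V) = 18*V
x = 1551 (x = (344 - 1103) - 1*(-2310) = -759 + 2310 = 1551)
x + r(-58) = 1551 + 18*(-58) = 1551 - 1044 = 507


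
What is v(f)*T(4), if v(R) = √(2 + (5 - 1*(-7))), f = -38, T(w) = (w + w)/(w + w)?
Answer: √14 ≈ 3.7417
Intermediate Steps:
T(w) = 1 (T(w) = (2*w)/((2*w)) = (2*w)*(1/(2*w)) = 1)
v(R) = √14 (v(R) = √(2 + (5 + 7)) = √(2 + 12) = √14)
v(f)*T(4) = √14*1 = √14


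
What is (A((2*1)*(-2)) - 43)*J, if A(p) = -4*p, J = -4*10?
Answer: 1080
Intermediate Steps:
J = -40
(A((2*1)*(-2)) - 43)*J = (-4*2*1*(-2) - 43)*(-40) = (-8*(-2) - 43)*(-40) = (-4*(-4) - 43)*(-40) = (16 - 43)*(-40) = -27*(-40) = 1080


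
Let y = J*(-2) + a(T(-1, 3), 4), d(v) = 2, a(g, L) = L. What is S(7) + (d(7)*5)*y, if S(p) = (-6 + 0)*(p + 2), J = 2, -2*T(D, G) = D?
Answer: -54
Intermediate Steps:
T(D, G) = -D/2
S(p) = -12 - 6*p (S(p) = -6*(2 + p) = -12 - 6*p)
y = 0 (y = 2*(-2) + 4 = -4 + 4 = 0)
S(7) + (d(7)*5)*y = (-12 - 6*7) + (2*5)*0 = (-12 - 42) + 10*0 = -54 + 0 = -54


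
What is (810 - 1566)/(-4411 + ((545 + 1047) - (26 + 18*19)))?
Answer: 756/3187 ≈ 0.23721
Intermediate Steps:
(810 - 1566)/(-4411 + ((545 + 1047) - (26 + 18*19))) = -756/(-4411 + (1592 - (26 + 342))) = -756/(-4411 + (1592 - 1*368)) = -756/(-4411 + (1592 - 368)) = -756/(-4411 + 1224) = -756/(-3187) = -756*(-1/3187) = 756/3187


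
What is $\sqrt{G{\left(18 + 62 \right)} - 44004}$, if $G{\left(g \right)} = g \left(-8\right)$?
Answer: $2 i \sqrt{11161} \approx 211.29 i$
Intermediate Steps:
$G{\left(g \right)} = - 8 g$
$\sqrt{G{\left(18 + 62 \right)} - 44004} = \sqrt{- 8 \left(18 + 62\right) - 44004} = \sqrt{\left(-8\right) 80 - 44004} = \sqrt{-640 - 44004} = \sqrt{-44644} = 2 i \sqrt{11161}$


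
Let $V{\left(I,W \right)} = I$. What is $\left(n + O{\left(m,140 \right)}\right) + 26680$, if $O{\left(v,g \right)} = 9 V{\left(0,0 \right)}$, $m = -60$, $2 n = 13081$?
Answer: $\frac{66441}{2} \approx 33221.0$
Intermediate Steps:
$n = \frac{13081}{2}$ ($n = \frac{1}{2} \cdot 13081 = \frac{13081}{2} \approx 6540.5$)
$O{\left(v,g \right)} = 0$ ($O{\left(v,g \right)} = 9 \cdot 0 = 0$)
$\left(n + O{\left(m,140 \right)}\right) + 26680 = \left(\frac{13081}{2} + 0\right) + 26680 = \frac{13081}{2} + 26680 = \frac{66441}{2}$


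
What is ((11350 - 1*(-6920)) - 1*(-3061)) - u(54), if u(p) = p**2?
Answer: 18415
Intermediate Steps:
((11350 - 1*(-6920)) - 1*(-3061)) - u(54) = ((11350 - 1*(-6920)) - 1*(-3061)) - 1*54**2 = ((11350 + 6920) + 3061) - 1*2916 = (18270 + 3061) - 2916 = 21331 - 2916 = 18415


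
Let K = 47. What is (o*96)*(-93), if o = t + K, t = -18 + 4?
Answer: -294624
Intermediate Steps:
t = -14
o = 33 (o = -14 + 47 = 33)
(o*96)*(-93) = (33*96)*(-93) = 3168*(-93) = -294624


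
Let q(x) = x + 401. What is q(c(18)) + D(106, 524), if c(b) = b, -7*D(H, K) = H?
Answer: 2827/7 ≈ 403.86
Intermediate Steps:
D(H, K) = -H/7
q(x) = 401 + x
q(c(18)) + D(106, 524) = (401 + 18) - ⅐*106 = 419 - 106/7 = 2827/7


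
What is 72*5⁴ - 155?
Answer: 44845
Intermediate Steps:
72*5⁴ - 155 = 72*625 - 155 = 45000 - 155 = 44845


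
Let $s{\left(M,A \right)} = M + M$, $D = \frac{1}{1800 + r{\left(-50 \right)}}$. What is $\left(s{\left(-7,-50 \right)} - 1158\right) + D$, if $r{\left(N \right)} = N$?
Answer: $- \frac{2050999}{1750} \approx -1172.0$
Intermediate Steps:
$D = \frac{1}{1750}$ ($D = \frac{1}{1800 - 50} = \frac{1}{1750} \approx 0.00057143$)
$s{\left(M,A \right)} = 2 M$
$\left(s{\left(-7,-50 \right)} - 1158\right) + D = \left(2 \left(-7\right) - 1158\right) + \frac{1}{1750} = \left(-14 - 1158\right) + \frac{1}{1750} = -1172 + \frac{1}{1750} = - \frac{2050999}{1750}$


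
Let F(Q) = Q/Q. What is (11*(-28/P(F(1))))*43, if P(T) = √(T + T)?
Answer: -6622*√2 ≈ -9364.9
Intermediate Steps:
F(Q) = 1
P(T) = √2*√T (P(T) = √(2*T) = √2*√T)
(11*(-28/P(F(1))))*43 = (11*(-28*√2/2))*43 = (11*(-14*√2))*43 = -154*√2*43 = -6622*√2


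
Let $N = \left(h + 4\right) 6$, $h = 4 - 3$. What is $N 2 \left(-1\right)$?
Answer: $-60$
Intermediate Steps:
$h = 1$ ($h = 4 - 3 = 1$)
$N = 30$ ($N = \left(1 + 4\right) 6 = 5 \cdot 6 = 30$)
$N 2 \left(-1\right) = 30 \cdot 2 \left(-1\right) = 60 \left(-1\right) = -60$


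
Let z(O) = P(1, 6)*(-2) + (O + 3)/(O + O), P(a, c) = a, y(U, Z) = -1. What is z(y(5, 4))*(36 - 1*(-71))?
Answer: -321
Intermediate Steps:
z(O) = -2 + (3 + O)/(2*O) (z(O) = 1*(-2) + (O + 3)/(O + O) = -2 + (3 + O)/((2*O)) = -2 + (3 + O)*(1/(2*O)) = -2 + (3 + O)/(2*O))
z(y(5, 4))*(36 - 1*(-71)) = ((3/2)*(1 - 1*(-1))/(-1))*(36 - 1*(-71)) = ((3/2)*(-1)*(1 + 1))*(36 + 71) = ((3/2)*(-1)*2)*107 = -3*107 = -321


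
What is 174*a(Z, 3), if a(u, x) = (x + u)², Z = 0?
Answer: 1566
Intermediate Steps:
a(u, x) = (u + x)²
174*a(Z, 3) = 174*(0 + 3)² = 174*3² = 174*9 = 1566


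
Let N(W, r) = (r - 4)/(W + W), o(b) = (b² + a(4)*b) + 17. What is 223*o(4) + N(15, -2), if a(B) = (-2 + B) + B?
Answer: 63554/5 ≈ 12711.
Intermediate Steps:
a(B) = -2 + 2*B
o(b) = 17 + b² + 6*b (o(b) = (b² + (-2 + 2*4)*b) + 17 = (b² + (-2 + 8)*b) + 17 = (b² + 6*b) + 17 = 17 + b² + 6*b)
N(W, r) = (-4 + r)/(2*W) (N(W, r) = (-4 + r)/((2*W)) = (-4 + r)*(1/(2*W)) = (-4 + r)/(2*W))
223*o(4) + N(15, -2) = 223*(17 + 4² + 6*4) + (½)*(-4 - 2)/15 = 223*(17 + 16 + 24) + (½)*(1/15)*(-6) = 223*57 - ⅕ = 12711 - ⅕ = 63554/5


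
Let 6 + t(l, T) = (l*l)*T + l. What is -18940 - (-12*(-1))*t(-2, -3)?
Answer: -18700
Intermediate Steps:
t(l, T) = -6 + l + T*l² (t(l, T) = -6 + ((l*l)*T + l) = -6 + (l²*T + l) = -6 + (T*l² + l) = -6 + (l + T*l²) = -6 + l + T*l²)
-18940 - (-12*(-1))*t(-2, -3) = -18940 - (-12*(-1))*(-6 - 2 - 3*(-2)²) = -18940 - 12*(-6 - 2 - 3*4) = -18940 - 12*(-6 - 2 - 12) = -18940 - 12*(-20) = -18940 - 1*(-240) = -18940 + 240 = -18700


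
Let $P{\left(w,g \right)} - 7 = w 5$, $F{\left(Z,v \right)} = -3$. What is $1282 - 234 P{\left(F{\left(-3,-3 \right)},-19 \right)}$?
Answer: $3154$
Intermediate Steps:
$P{\left(w,g \right)} = 7 + 5 w$ ($P{\left(w,g \right)} = 7 + w 5 = 7 + 5 w$)
$1282 - 234 P{\left(F{\left(-3,-3 \right)},-19 \right)} = 1282 - 234 \left(7 + 5 \left(-3\right)\right) = 1282 - 234 \left(7 - 15\right) = 1282 - -1872 = 1282 + 1872 = 3154$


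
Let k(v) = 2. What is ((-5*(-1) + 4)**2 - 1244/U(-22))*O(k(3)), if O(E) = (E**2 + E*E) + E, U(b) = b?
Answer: 15130/11 ≈ 1375.5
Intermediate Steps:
O(E) = E + 2*E**2 (O(E) = (E**2 + E**2) + E = 2*E**2 + E = E + 2*E**2)
((-5*(-1) + 4)**2 - 1244/U(-22))*O(k(3)) = ((-5*(-1) + 4)**2 - 1244/(-22))*(2*(1 + 2*2)) = ((5 + 4)**2 - 1244*(-1/22))*(2*(1 + 4)) = (9**2 + 622/11)*(2*5) = (81 + 622/11)*10 = (1513/11)*10 = 15130/11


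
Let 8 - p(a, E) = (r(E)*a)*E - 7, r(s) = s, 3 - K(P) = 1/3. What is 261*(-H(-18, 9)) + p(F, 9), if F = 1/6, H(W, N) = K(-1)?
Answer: -1389/2 ≈ -694.50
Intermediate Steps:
K(P) = 8/3 (K(P) = 3 - 1/3 = 3 - 1*⅓ = 3 - ⅓ = 8/3)
H(W, N) = 8/3
F = ⅙ ≈ 0.16667
p(a, E) = 15 - a*E² (p(a, E) = 8 - ((E*a)*E - 7) = 8 - (a*E² - 7) = 8 - (-7 + a*E²) = 8 + (7 - a*E²) = 15 - a*E²)
261*(-H(-18, 9)) + p(F, 9) = 261*(-1*8/3) + (15 - 1*⅙*9²) = 261*(-8/3) + (15 - 1*⅙*81) = -696 + (15 - 27/2) = -696 + 3/2 = -1389/2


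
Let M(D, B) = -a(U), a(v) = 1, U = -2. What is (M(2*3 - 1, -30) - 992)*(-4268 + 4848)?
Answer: -575940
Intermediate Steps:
M(D, B) = -1 (M(D, B) = -1*1 = -1)
(M(2*3 - 1, -30) - 992)*(-4268 + 4848) = (-1 - 992)*(-4268 + 4848) = -993*580 = -575940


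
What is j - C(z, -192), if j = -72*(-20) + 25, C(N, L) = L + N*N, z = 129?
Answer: -14984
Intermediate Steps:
C(N, L) = L + N²
j = 1465 (j = 1440 + 25 = 1465)
j - C(z, -192) = 1465 - (-192 + 129²) = 1465 - (-192 + 16641) = 1465 - 1*16449 = 1465 - 16449 = -14984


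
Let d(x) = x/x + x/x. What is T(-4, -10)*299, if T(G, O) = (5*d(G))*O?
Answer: -29900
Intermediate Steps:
d(x) = 2 (d(x) = 1 + 1 = 2)
T(G, O) = 10*O (T(G, O) = (5*2)*O = 10*O)
T(-4, -10)*299 = (10*(-10))*299 = -100*299 = -29900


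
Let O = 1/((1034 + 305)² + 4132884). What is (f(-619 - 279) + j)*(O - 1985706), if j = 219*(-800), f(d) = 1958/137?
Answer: 282410958012588151418/811835285 ≈ 3.4787e+11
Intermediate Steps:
f(d) = 1958/137 (f(d) = 1958*(1/137) = 1958/137)
j = -175200
O = 1/5925805 (O = 1/(1339² + 4132884) = 1/(1792921 + 4132884) = 1/5925805 ≈ 1.6875e-7)
(f(-619 - 279) + j)*(O - 1985706) = (1958/137 - 175200)*(1/5925805 - 1985706) = -24000442/137*(-11766906543329/5925805) = 282410958012588151418/811835285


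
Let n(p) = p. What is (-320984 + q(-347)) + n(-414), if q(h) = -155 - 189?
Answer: -321742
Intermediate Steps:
q(h) = -344
(-320984 + q(-347)) + n(-414) = (-320984 - 344) - 414 = -321328 - 414 = -321742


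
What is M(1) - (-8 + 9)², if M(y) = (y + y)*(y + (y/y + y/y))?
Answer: 5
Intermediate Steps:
M(y) = 2*y*(2 + y) (M(y) = (2*y)*(y + (1 + 1)) = (2*y)*(y + 2) = (2*y)*(2 + y) = 2*y*(2 + y))
M(1) - (-8 + 9)² = 2*1*(2 + 1) - (-8 + 9)² = 2*1*3 - 1*1² = 6 - 1*1 = 6 - 1 = 5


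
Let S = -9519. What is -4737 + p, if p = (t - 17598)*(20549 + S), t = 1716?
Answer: -175183197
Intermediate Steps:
p = -175178460 (p = (1716 - 17598)*(20549 - 9519) = -15882*11030 = -175178460)
-4737 + p = -4737 - 175178460 = -175183197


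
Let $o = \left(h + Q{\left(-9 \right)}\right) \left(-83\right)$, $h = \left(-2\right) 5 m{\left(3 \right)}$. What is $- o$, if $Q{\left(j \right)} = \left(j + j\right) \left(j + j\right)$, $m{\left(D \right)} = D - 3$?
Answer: $26892$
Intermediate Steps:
$m{\left(D \right)} = -3 + D$
$Q{\left(j \right)} = 4 j^{2}$ ($Q{\left(j \right)} = 2 j 2 j = 4 j^{2}$)
$h = 0$ ($h = \left(-2\right) 5 \left(-3 + 3\right) = \left(-10\right) 0 = 0$)
$o = -26892$ ($o = \left(0 + 4 \left(-9\right)^{2}\right) \left(-83\right) = \left(0 + 4 \cdot 81\right) \left(-83\right) = \left(0 + 324\right) \left(-83\right) = 324 \left(-83\right) = -26892$)
$- o = \left(-1\right) \left(-26892\right) = 26892$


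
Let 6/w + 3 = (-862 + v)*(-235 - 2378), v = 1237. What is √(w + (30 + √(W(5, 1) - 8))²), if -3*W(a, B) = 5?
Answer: 2*√(53428952762445 + 1200201118605*I*√87)/489939 ≈ 30.0 + 3.1091*I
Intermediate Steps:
W(a, B) = -5/3 (W(a, B) = -⅓*5 = -5/3)
w = -1/163313 (w = 6/(-3 + (-862 + 1237)*(-235 - 2378)) = 6/(-3 + 375*(-2613)) = 6/(-3 - 979875) = 6/(-979878) = 6*(-1/979878) = -1/163313 ≈ -6.1232e-6)
√(w + (30 + √(W(5, 1) - 8))²) = √(-1/163313 + (30 + √(-5/3 - 8))²) = √(-1/163313 + (30 + √(-29/3))²) = √(-1/163313 + (30 + I*√87/3)²)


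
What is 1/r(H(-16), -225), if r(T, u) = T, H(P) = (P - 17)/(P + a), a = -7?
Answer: 23/33 ≈ 0.69697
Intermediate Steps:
H(P) = (-17 + P)/(-7 + P) (H(P) = (P - 17)/(P - 7) = (-17 + P)/(-7 + P))
1/r(H(-16), -225) = 1/((-17 - 16)/(-7 - 16)) = 1/(-33/(-23)) = 1/(-1/23*(-33)) = 1/(33/23) = 23/33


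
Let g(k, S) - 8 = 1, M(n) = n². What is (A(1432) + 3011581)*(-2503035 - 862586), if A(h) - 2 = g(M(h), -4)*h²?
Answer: -72250455765579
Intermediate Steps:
g(k, S) = 9 (g(k, S) = 8 + 1 = 9)
A(h) = 2 + 9*h²
(A(1432) + 3011581)*(-2503035 - 862586) = ((2 + 9*1432²) + 3011581)*(-2503035 - 862586) = ((2 + 9*2050624) + 3011581)*(-3365621) = ((2 + 18455616) + 3011581)*(-3365621) = (18455618 + 3011581)*(-3365621) = 21467199*(-3365621) = -72250455765579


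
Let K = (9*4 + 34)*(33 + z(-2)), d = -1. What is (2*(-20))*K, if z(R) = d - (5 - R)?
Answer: -70000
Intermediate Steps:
z(R) = -6 + R (z(R) = -1 - (5 - R) = -1 + (-5 + R) = -6 + R)
K = 1750 (K = (9*4 + 34)*(33 + (-6 - 2)) = (36 + 34)*(33 - 8) = 70*25 = 1750)
(2*(-20))*K = (2*(-20))*1750 = -40*1750 = -70000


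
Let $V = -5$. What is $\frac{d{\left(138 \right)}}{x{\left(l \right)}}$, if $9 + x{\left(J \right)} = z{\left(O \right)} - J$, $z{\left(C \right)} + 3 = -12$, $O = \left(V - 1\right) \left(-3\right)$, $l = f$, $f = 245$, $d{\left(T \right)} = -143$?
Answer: $\frac{143}{269} \approx 0.5316$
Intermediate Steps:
$l = 245$
$O = 18$ ($O = \left(-5 - 1\right) \left(-3\right) = \left(-6\right) \left(-3\right) = 18$)
$z{\left(C \right)} = -15$ ($z{\left(C \right)} = -3 - 12 = -15$)
$x{\left(J \right)} = -24 - J$ ($x{\left(J \right)} = -9 - \left(15 + J\right) = -24 - J$)
$\frac{d{\left(138 \right)}}{x{\left(l \right)}} = - \frac{143}{-24 - 245} = - \frac{143}{-269} = \left(-143\right) \left(- \frac{1}{269}\right) = \frac{143}{269}$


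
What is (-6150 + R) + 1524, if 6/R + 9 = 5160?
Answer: -7942840/1717 ≈ -4626.0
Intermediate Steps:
R = 2/1717 (R = 6/(-9 + 5160) = 6/5151 = 6*(1/5151) = 2/1717 ≈ 0.0011648)
(-6150 + R) + 1524 = (-6150 + 2/1717) + 1524 = -10559548/1717 + 1524 = -7942840/1717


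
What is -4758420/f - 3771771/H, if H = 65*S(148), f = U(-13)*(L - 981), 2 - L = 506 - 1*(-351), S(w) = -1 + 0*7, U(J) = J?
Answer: 575098288/9945 ≈ 57828.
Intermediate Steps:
S(w) = -1 (S(w) = -1 + 0 = -1)
L = -855 (L = 2 - (506 - 1*(-351)) = 2 - (506 + 351) = 2 - 1*857 = 2 - 857 = -855)
f = 23868 (f = -13*(-855 - 981) = -13*(-1836) = 23868)
H = -65 (H = 65*(-1) = -65)
-4758420/f - 3771771/H = -4758420/23868 - 3771771/(-65) = -4758420*1/23868 - 3771771*(-1/65) = -396535/1989 + 3771771/65 = 575098288/9945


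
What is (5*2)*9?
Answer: 90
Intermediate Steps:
(5*2)*9 = 10*9 = 90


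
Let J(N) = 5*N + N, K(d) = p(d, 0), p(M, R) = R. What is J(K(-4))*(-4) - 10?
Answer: -10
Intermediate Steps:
K(d) = 0
J(N) = 6*N
J(K(-4))*(-4) - 10 = (6*0)*(-4) - 10 = 0*(-4) - 10 = 0 - 10 = -10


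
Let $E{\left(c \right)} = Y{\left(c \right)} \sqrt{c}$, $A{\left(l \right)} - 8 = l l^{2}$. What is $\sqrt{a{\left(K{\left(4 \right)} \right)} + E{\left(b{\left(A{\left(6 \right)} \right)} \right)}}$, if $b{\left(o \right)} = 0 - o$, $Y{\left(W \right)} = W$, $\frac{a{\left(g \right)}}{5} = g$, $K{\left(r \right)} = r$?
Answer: $2 \sqrt{5 - 224 i \sqrt{14}} \approx 41.065 - 40.82 i$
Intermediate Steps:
$A{\left(l \right)} = 8 + l^{3}$ ($A{\left(l \right)} = 8 + l l^{2} = 8 + l^{3}$)
$a{\left(g \right)} = 5 g$
$b{\left(o \right)} = - o$
$E{\left(c \right)} = c^{\frac{3}{2}}$ ($E{\left(c \right)} = c \sqrt{c} = c^{\frac{3}{2}}$)
$\sqrt{a{\left(K{\left(4 \right)} \right)} + E{\left(b{\left(A{\left(6 \right)} \right)} \right)}} = \sqrt{5 \cdot 4 + \left(- (8 + 6^{3})\right)^{\frac{3}{2}}} = \sqrt{20 + \left(- (8 + 216)\right)^{\frac{3}{2}}} = \sqrt{20 + \left(\left(-1\right) 224\right)^{\frac{3}{2}}} = \sqrt{20 + \left(-224\right)^{\frac{3}{2}}} = \sqrt{20 - 896 i \sqrt{14}}$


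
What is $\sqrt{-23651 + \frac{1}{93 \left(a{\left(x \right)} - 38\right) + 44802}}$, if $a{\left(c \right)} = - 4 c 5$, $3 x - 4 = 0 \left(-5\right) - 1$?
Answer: $\frac{i \sqrt{2295611089041}}{9852} \approx 153.79 i$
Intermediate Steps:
$x = 1$ ($x = \frac{4}{3} + \frac{0 \left(-5\right) - 1}{3} = \frac{4}{3} + \frac{0 - 1}{3} = \frac{4}{3} + \frac{1}{3} \left(-1\right) = \frac{4}{3} - \frac{1}{3} = 1$)
$a{\left(c \right)} = - 20 c$
$\sqrt{-23651 + \frac{1}{93 \left(a{\left(x \right)} - 38\right) + 44802}} = \sqrt{-23651 + \frac{1}{93 \left(\left(-20\right) 1 - 38\right) + 44802}} = \sqrt{-23651 + \frac{1}{93 \left(-20 - 38\right) + 44802}} = \sqrt{-23651 + \frac{1}{93 \left(-58\right) + 44802}} = \sqrt{-23651 + \frac{1}{-5394 + 44802}} = \sqrt{-23651 + \frac{1}{39408}} = \sqrt{- \frac{932038607}{39408}} = \frac{i \sqrt{2295611089041}}{9852}$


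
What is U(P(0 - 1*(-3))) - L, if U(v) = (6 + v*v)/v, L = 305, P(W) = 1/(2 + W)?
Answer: -1374/5 ≈ -274.80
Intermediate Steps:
U(v) = (6 + v²)/v
U(P(0 - 1*(-3))) - L = (1/(2 + (0 - 1*(-3))) + 6/(1/(2 + (0 - 1*(-3))))) - 1*305 = (1/(2 + (0 + 3)) + 6/(1/(2 + (0 + 3)))) - 305 = (1/(2 + 3) + 6/(1/(2 + 3))) - 305 = (1/5 + 6/(1/5)) - 305 = (⅕ + 6/(⅕)) - 305 = (⅕ + 6*5) - 305 = (⅕ + 30) - 305 = 151/5 - 305 = -1374/5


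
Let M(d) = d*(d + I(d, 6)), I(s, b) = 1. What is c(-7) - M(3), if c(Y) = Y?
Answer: -19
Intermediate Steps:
M(d) = d*(1 + d) (M(d) = d*(d + 1) = d*(1 + d))
c(-7) - M(3) = -7 - 3*(1 + 3) = -7 - 3*4 = -7 - 1*12 = -7 - 12 = -19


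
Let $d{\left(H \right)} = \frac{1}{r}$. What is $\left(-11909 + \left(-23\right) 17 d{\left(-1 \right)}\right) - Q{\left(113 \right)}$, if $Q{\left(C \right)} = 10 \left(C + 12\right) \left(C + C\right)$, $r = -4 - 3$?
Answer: $- \frac{2060472}{7} \approx -2.9435 \cdot 10^{5}$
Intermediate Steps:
$r = -7$
$Q{\left(C \right)} = 20 C \left(12 + C\right)$ ($Q{\left(C \right)} = 10 \left(12 + C\right) 2 C = 10 \cdot 2 C \left(12 + C\right) = 20 C \left(12 + C\right)$)
$d{\left(H \right)} = - \frac{1}{7}$ ($d{\left(H \right)} = \frac{1}{-7} = - \frac{1}{7}$)
$\left(-11909 + \left(-23\right) 17 d{\left(-1 \right)}\right) - Q{\left(113 \right)} = \left(-11909 + \left(-23\right) 17 \left(- \frac{1}{7}\right)\right) - 20 \cdot 113 \left(12 + 113\right) = \left(-11909 - - \frac{391}{7}\right) - 20 \cdot 113 \cdot 125 = \left(-11909 + \frac{391}{7}\right) - 282500 = - \frac{82972}{7} - 282500 = - \frac{2060472}{7}$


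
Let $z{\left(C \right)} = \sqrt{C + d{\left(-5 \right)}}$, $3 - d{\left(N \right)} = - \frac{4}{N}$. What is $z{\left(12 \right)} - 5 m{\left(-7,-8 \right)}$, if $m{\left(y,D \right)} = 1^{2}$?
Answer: $-5 + \frac{\sqrt{355}}{5} \approx -1.2317$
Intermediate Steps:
$d{\left(N \right)} = 3 + \frac{4}{N}$ ($d{\left(N \right)} = 3 - - \frac{4}{N} = 3 + \frac{4}{N}$)
$m{\left(y,D \right)} = 1$
$z{\left(C \right)} = \sqrt{\frac{11}{5} + C}$ ($z{\left(C \right)} = \sqrt{C + \left(3 + \frac{4}{-5}\right)} = \sqrt{C + \left(3 + 4 \left(- \frac{1}{5}\right)\right)} = \sqrt{C + \left(3 - \frac{4}{5}\right)} = \sqrt{C + \frac{11}{5}} = \sqrt{\frac{11}{5} + C}$)
$z{\left(12 \right)} - 5 m{\left(-7,-8 \right)} = \frac{\sqrt{55 + 25 \cdot 12}}{5} - 5 \cdot 1 = \frac{\sqrt{55 + 300}}{5} - 5 = \frac{\sqrt{355}}{5} - 5 = -5 + \frac{\sqrt{355}}{5}$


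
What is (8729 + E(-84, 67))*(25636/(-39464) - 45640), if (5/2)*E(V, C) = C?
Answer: -19713274322571/49330 ≈ -3.9962e+8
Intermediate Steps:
E(V, C) = 2*C/5
(8729 + E(-84, 67))*(25636/(-39464) - 45640) = (8729 + (⅖)*67)*(25636/(-39464) - 45640) = (8729 + 134/5)*(25636*(-1/39464) - 45640) = 43779*(-6409/9866 - 45640)/5 = (43779/5)*(-450290649/9866) = -19713274322571/49330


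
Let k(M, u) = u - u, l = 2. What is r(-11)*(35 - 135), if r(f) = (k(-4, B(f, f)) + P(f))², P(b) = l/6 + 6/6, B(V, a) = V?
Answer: -1600/9 ≈ -177.78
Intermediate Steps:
P(b) = 4/3 (P(b) = 2/6 + 6/6 = 2*(⅙) + 6*(⅙) = ⅓ + 1 = 4/3)
k(M, u) = 0
r(f) = 16/9 (r(f) = (0 + 4/3)² = (4/3)² = 16/9)
r(-11)*(35 - 135) = 16*(35 - 135)/9 = (16/9)*(-100) = -1600/9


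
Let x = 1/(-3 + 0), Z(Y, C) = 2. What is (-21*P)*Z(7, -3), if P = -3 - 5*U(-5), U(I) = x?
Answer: 56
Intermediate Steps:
x = -⅓ (x = 1/(-3) = -⅓ ≈ -0.33333)
U(I) = -⅓
P = -4/3 (P = -3 - 5*(-⅓) = -3 + 5/3 = -4/3 ≈ -1.3333)
(-21*P)*Z(7, -3) = -21*(-4/3)*2 = 28*2 = 56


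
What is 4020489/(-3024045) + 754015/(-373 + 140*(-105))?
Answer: -260086235708/5064603365 ≈ -51.354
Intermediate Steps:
4020489/(-3024045) + 754015/(-373 + 140*(-105)) = 4020489*(-1/3024045) + 754015/(-373 - 14700) = -446721/336005 + 754015/(-15073) = -446721/336005 + 754015*(-1/15073) = -446721/336005 - 754015/15073 = -260086235708/5064603365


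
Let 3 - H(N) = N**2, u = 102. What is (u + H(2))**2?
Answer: 10201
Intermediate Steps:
H(N) = 3 - N**2
(u + H(2))**2 = (102 + (3 - 1*2**2))**2 = (102 + (3 - 1*4))**2 = (102 + (3 - 4))**2 = (102 - 1)**2 = 101**2 = 10201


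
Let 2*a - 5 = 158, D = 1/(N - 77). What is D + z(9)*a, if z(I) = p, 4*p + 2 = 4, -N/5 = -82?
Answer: 54283/1332 ≈ 40.753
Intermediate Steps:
N = 410 (N = -5*(-82) = 410)
D = 1/333 (D = 1/(410 - 77) = 1/333 ≈ 0.0030030)
p = ½ (p = -½ + (¼)*4 = -½ + 1 = ½ ≈ 0.50000)
z(I) = ½
a = 163/2 (a = 5/2 + (½)*158 = 5/2 + 79 = 163/2 ≈ 81.500)
D + z(9)*a = 1/333 + (½)*(163/2) = 1/333 + 163/4 = 54283/1332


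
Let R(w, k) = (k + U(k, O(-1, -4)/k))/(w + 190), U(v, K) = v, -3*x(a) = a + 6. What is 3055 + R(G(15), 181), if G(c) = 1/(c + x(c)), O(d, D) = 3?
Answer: 4649551/1521 ≈ 3056.9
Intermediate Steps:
x(a) = -2 - a/3 (x(a) = -(a + 6)/3 = -(6 + a)/3 = -2 - a/3)
G(c) = 1/(-2 + 2*c/3) (G(c) = 1/(c + (-2 - c/3)) = 1/(-2 + 2*c/3))
R(w, k) = 2*k/(190 + w) (R(w, k) = (k + k)/(w + 190) = (2*k)/(190 + w) = 2*k/(190 + w))
3055 + R(G(15), 181) = 3055 + 2*181/(190 + 3/(2*(-3 + 15))) = 3055 + 2*181/(190 + (3/2)/12) = 3055 + 2*181/(190 + (3/2)*(1/12)) = 3055 + 2*181/(190 + ⅛) = 3055 + 2*181/(1521/8) = 3055 + 2*181*(8/1521) = 3055 + 2896/1521 = 4649551/1521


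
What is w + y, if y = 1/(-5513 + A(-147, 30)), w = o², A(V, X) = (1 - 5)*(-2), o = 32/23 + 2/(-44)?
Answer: 2552748269/1409478180 ≈ 1.8111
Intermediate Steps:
o = 681/506 (o = 32*(1/23) + 2*(-1/44) = 32/23 - 1/22 = 681/506 ≈ 1.3458)
A(V, X) = 8 (A(V, X) = -4*(-2) = 8)
w = 463761/256036 (w = (681/506)² = 463761/256036 ≈ 1.8113)
y = -1/5505 (y = 1/(-5513 + 8) = 1/(-5505) = -1/5505 ≈ -0.00018165)
w + y = 463761/256036 - 1/5505 = 2552748269/1409478180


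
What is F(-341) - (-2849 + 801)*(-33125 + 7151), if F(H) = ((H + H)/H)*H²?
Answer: -52962190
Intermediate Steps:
F(H) = 2*H² (F(H) = ((2*H)/H)*H² = 2*H²)
F(-341) - (-2849 + 801)*(-33125 + 7151) = 2*(-341)² - (-2849 + 801)*(-33125 + 7151) = 2*116281 - (-2048)*(-25974) = 232562 - 1*53194752 = 232562 - 53194752 = -52962190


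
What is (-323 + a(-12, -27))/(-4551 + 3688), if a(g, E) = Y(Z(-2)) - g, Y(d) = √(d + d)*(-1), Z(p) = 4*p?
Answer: 311/863 + 4*I/863 ≈ 0.36037 + 0.004635*I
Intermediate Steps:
Y(d) = -√2*√d (Y(d) = √(2*d)*(-1) = (√2*√d)*(-1) = -√2*√d)
a(g, E) = -g - 4*I (a(g, E) = -√2*√(4*(-2)) - g = -√2*√(-8) - g = -√2*2*I*√2 - g = -4*I - g = -g - 4*I)
(-323 + a(-12, -27))/(-4551 + 3688) = (-323 + (-1*(-12) - 4*I))/(-4551 + 3688) = (-323 + (12 - 4*I))/(-863) = (-311 - 4*I)*(-1/863) = 311/863 + 4*I/863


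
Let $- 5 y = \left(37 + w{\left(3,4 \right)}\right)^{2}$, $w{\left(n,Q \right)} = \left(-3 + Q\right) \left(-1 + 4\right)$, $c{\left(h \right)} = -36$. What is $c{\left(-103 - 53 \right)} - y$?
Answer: $284$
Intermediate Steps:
$w{\left(n,Q \right)} = -9 + 3 Q$ ($w{\left(n,Q \right)} = \left(-3 + Q\right) 3 = -9 + 3 Q$)
$y = -320$ ($y = - \frac{\left(37 + \left(-9 + 3 \cdot 4\right)\right)^{2}}{5} = - \frac{\left(37 + \left(-9 + 12\right)\right)^{2}}{5} = - \frac{\left(37 + 3\right)^{2}}{5} = - \frac{40^{2}}{5} = \left(- \frac{1}{5}\right) 1600 = -320$)
$c{\left(-103 - 53 \right)} - y = -36 - -320 = -36 + 320 = 284$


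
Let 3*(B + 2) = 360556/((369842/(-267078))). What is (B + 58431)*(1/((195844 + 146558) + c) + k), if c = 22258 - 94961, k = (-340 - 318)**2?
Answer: -612421076364182142603/49873008779 ≈ -1.2280e+10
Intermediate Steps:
k = 432964 (k = (-658)**2 = 432964)
B = -16049799070/184921 (B = -2 + (360556/((369842/(-267078))))/3 = -2 + (360556/((369842*(-1/267078))))/3 = -2 + (360556/(-184921/133539))/3 = -2 + (360556*(-133539/184921))/3 = -2 + (1/3)*(-48148287684/184921) = -2 - 16049429228/184921 = -16049799070/184921 ≈ -86793.)
c = -72703
(B + 58431)*(1/((195844 + 146558) + c) + k) = (-16049799070/184921 + 58431)*(1/((195844 + 146558) - 72703) + 432964) = -5244680119*(1/(342402 - 72703) + 432964)/184921 = -5244680119*(1/269699 + 432964)/184921 = -5244680119/184921*116769957837/269699 = -612421076364182142603/49873008779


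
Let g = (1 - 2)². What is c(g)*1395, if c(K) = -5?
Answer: -6975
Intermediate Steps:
g = 1 (g = (-1)² = 1)
c(g)*1395 = -5*1395 = -6975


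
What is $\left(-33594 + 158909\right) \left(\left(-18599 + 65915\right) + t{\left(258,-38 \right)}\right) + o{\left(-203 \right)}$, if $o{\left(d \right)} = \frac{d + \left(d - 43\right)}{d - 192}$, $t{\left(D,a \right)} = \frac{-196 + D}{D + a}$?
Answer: $\frac{51526832358913}{8690} \approx 5.9294 \cdot 10^{9}$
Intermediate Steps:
$t{\left(D,a \right)} = \frac{-196 + D}{D + a}$
$o{\left(d \right)} = \frac{-43 + 2 d}{-192 + d}$ ($o{\left(d \right)} = \frac{d + \left(d - 43\right)}{-192 + d} = \frac{d + \left(-43 + d\right)}{-192 + d} = \frac{-43 + 2 d}{-192 + d}$)
$\left(-33594 + 158909\right) \left(\left(-18599 + 65915\right) + t{\left(258,-38 \right)}\right) + o{\left(-203 \right)} = \left(-33594 + 158909\right) \left(\left(-18599 + 65915\right) + \frac{-196 + 258}{258 - 38}\right) + \frac{-43 + 2 \left(-203\right)}{-192 - 203} = 125315 \left(47316 + \frac{1}{220} \cdot 62\right) + \frac{-43 - 406}{-395} = 125315 \left(47316 + \frac{1}{220} \cdot 62\right) - - \frac{449}{395} = 125315 \left(47316 + \frac{31}{110}\right) + \frac{449}{395} = 125315 \cdot \frac{5204791}{110} + \frac{449}{395} = \frac{130447676833}{22} + \frac{449}{395} = \frac{51526832358913}{8690}$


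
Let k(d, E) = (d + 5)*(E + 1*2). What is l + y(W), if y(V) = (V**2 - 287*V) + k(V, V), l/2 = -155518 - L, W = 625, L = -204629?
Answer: 704482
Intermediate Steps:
l = 98222 (l = 2*(-155518 - 1*(-204629)) = 2*(-155518 + 204629) = 2*49111 = 98222)
k(d, E) = (2 + E)*(5 + d) (k(d, E) = (5 + d)*(E + 2) = (5 + d)*(2 + E) = (2 + E)*(5 + d))
y(V) = 10 - 280*V + 2*V**2 (y(V) = (V**2 - 287*V) + (10 + 2*V + 5*V + V*V) = (V**2 - 287*V) + (10 + 2*V + 5*V + V**2) = (V**2 - 287*V) + (10 + V**2 + 7*V) = 10 - 280*V + 2*V**2)
l + y(W) = 98222 + (10 - 280*625 + 2*625**2) = 98222 + (10 - 175000 + 2*390625) = 98222 + (10 - 175000 + 781250) = 98222 + 606260 = 704482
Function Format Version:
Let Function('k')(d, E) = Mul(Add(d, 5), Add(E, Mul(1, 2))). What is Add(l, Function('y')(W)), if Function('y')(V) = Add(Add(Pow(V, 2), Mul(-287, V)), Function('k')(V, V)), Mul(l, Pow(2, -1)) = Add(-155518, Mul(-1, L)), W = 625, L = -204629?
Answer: 704482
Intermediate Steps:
l = 98222 (l = Mul(2, Add(-155518, Mul(-1, -204629))) = Mul(2, Add(-155518, 204629)) = Mul(2, 49111) = 98222)
Function('k')(d, E) = Mul(Add(2, E), Add(5, d)) (Function('k')(d, E) = Mul(Add(5, d), Add(E, 2)) = Mul(Add(5, d), Add(2, E)) = Mul(Add(2, E), Add(5, d)))
Function('y')(V) = Add(10, Mul(-280, V), Mul(2, Pow(V, 2))) (Function('y')(V) = Add(Add(Pow(V, 2), Mul(-287, V)), Add(10, Mul(2, V), Mul(5, V), Mul(V, V))) = Add(Add(Pow(V, 2), Mul(-287, V)), Add(10, Mul(2, V), Mul(5, V), Pow(V, 2))) = Add(Add(Pow(V, 2), Mul(-287, V)), Add(10, Pow(V, 2), Mul(7, V))) = Add(10, Mul(-280, V), Mul(2, Pow(V, 2))))
Add(l, Function('y')(W)) = Add(98222, Add(10, Mul(-280, 625), Mul(2, Pow(625, 2)))) = Add(98222, Add(10, -175000, Mul(2, 390625))) = Add(98222, Add(10, -175000, 781250)) = Add(98222, 606260) = 704482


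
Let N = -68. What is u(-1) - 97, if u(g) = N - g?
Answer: -164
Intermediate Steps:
u(g) = -68 - g
u(-1) - 97 = (-68 - 1*(-1)) - 97 = (-68 + 1) - 97 = -67 - 97 = -164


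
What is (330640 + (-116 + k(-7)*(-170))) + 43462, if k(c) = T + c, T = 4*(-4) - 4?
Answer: 378576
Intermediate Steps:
T = -20 (T = -16 - 4 = -20)
k(c) = -20 + c
(330640 + (-116 + k(-7)*(-170))) + 43462 = (330640 + (-116 + (-20 - 7)*(-170))) + 43462 = (330640 + (-116 - 27*(-170))) + 43462 = (330640 + (-116 + 4590)) + 43462 = (330640 + 4474) + 43462 = 335114 + 43462 = 378576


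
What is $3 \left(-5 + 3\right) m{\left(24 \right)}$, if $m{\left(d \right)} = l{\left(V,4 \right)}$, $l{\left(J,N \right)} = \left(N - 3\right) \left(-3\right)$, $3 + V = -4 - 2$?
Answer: $18$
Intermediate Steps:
$V = -9$ ($V = -3 - 6 = -9$)
$l{\left(J,N \right)} = 9 - 3 N$ ($l{\left(J,N \right)} = \left(-3 + N\right) \left(-3\right) = 9 - 3 N$)
$m{\left(d \right)} = -3$ ($m{\left(d \right)} = 9 - 12 = -3$)
$3 \left(-5 + 3\right) m{\left(24 \right)} = 3 \left(-5 + 3\right) \left(-3\right) = 3 \left(-2\right) \left(-3\right) = \left(-6\right) \left(-3\right) = 18$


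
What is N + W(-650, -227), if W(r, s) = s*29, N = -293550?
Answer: -300133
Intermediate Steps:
W(r, s) = 29*s
N + W(-650, -227) = -293550 + 29*(-227) = -293550 - 6583 = -300133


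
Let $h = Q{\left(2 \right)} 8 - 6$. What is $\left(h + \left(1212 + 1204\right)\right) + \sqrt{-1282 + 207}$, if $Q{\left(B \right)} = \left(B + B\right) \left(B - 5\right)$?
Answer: $2314 + 5 i \sqrt{43} \approx 2314.0 + 32.787 i$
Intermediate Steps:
$Q{\left(B \right)} = 2 B \left(-5 + B\right)$
$h = -102$ ($h = 2 \cdot 2 \left(-5 + 2\right) 8 - 6 = 2 \cdot 2 \left(-3\right) 8 - 6 = \left(-12\right) 8 - 6 = -96 - 6 = -102$)
$\left(h + \left(1212 + 1204\right)\right) + \sqrt{-1282 + 207} = \left(-102 + \left(1212 + 1204\right)\right) + \sqrt{-1282 + 207} = \left(-102 + 2416\right) + \sqrt{-1075} = 2314 + 5 i \sqrt{43}$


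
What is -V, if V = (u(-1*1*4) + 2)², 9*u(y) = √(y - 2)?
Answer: -(18 + I*√6)²/81 ≈ -3.9259 - 1.0887*I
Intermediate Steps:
u(y) = √(-2 + y)/9 (u(y) = √(y - 2)/9 = √(-2 + y)/9)
V = (2 + I*√6/9)² (V = (√(-2 - 1*1*4)/9 + 2)² = (√(-2 - 1*4)/9 + 2)² = (√(-2 - 4)/9 + 2)² = (√(-6)/9 + 2)² = ((I*√6)/9 + 2)² = (I*√6/9 + 2)² = (2 + I*√6/9)² ≈ 3.9259 + 1.0887*I)
-V = -(18 + I*√6)²/81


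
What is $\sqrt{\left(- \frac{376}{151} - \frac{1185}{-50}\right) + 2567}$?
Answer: $\frac{\sqrt{5901377470}}{1510} \approx 50.874$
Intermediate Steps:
$\sqrt{\left(- \frac{376}{151} - \frac{1185}{-50}\right) + 2567} = \sqrt{\left(\left(-376\right) \frac{1}{151} - - \frac{237}{10}\right) + 2567} = \sqrt{\left(- \frac{376}{151} + \frac{237}{10}\right) + 2567} = \sqrt{\frac{32027}{1510} + 2567} = \sqrt{\frac{3908197}{1510}} = \frac{\sqrt{5901377470}}{1510}$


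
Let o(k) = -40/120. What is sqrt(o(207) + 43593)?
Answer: sqrt(392334)/3 ≈ 208.79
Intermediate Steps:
o(k) = -1/3 (o(k) = -40*1/120 = -1/3)
sqrt(o(207) + 43593) = sqrt(-1/3 + 43593) = sqrt(130778/3) = sqrt(392334)/3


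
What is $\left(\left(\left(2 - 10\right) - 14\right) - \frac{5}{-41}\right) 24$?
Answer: $- \frac{21528}{41} \approx -525.07$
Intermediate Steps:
$\left(\left(\left(2 - 10\right) - 14\right) - \frac{5}{-41}\right) 24 = \left(\left(-8 - 14\right) - - \frac{5}{41}\right) 24 = \left(-22 + \frac{5}{41}\right) 24 = \left(- \frac{897}{41}\right) 24 = - \frac{21528}{41}$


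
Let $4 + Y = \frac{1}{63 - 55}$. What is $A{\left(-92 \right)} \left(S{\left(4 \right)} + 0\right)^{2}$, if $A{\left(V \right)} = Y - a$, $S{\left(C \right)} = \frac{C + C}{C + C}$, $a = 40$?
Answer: $- \frac{351}{8} \approx -43.875$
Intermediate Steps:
$Y = - \frac{31}{8}$ ($Y = -4 + \frac{1}{63 - 55} = -4 + \frac{1}{8} = - \frac{31}{8} \approx -3.875$)
$S{\left(C \right)} = 1$ ($S{\left(C \right)} = \frac{2 C}{2 C} = 2 C \frac{1}{2 C} = 1$)
$A{\left(V \right)} = - \frac{351}{8}$ ($A{\left(V \right)} = - \frac{31}{8} - 40 = - \frac{351}{8}$)
$A{\left(-92 \right)} \left(S{\left(4 \right)} + 0\right)^{2} = - \frac{351 \left(1 + 0\right)^{2}}{8} = - \frac{351 \cdot 1^{2}}{8} = \left(- \frac{351}{8}\right) 1 = - \frac{351}{8}$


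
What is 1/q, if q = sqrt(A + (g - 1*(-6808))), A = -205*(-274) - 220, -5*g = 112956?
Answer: sqrt(1004170)/200834 ≈ 0.0049896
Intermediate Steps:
g = -112956/5 (g = -1/5*112956 = -112956/5 ≈ -22591.)
A = 55950 (A = 56170 - 220 = 55950)
q = sqrt(1004170)/5 (q = sqrt(55950 + (-112956/5 - 1*(-6808))) = sqrt(55950 + (-112956/5 + 6808)) = sqrt(55950 - 78916/5) = sqrt(200834/5) = sqrt(1004170)/5 ≈ 200.42)
1/q = 1/(sqrt(1004170)/5) = sqrt(1004170)/200834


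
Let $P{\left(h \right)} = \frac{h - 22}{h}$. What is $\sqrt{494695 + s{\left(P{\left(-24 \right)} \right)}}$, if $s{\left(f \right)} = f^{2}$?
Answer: $\frac{\sqrt{71236609}}{12} \approx 703.35$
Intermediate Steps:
$P{\left(h \right)} = \frac{-22 + h}{h}$
$\sqrt{494695 + s{\left(P{\left(-24 \right)} \right)}} = \sqrt{494695 + \left(\frac{-22 - 24}{-24}\right)^{2}} = \sqrt{494695 + \left(\left(- \frac{1}{24}\right) \left(-46\right)\right)^{2}} = \sqrt{494695 + \left(\frac{23}{12}\right)^{2}} = \sqrt{494695 + \frac{529}{144}} = \sqrt{\frac{71236609}{144}} = \frac{\sqrt{71236609}}{12}$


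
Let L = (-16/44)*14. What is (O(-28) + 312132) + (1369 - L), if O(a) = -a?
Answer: 3448875/11 ≈ 3.1353e+5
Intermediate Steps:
L = -56/11 (L = ((1/44)*(-16))*14 = -4/11*14 = -56/11 ≈ -5.0909)
(O(-28) + 312132) + (1369 - L) = (-1*(-28) + 312132) + (1369 - 1*(-56/11)) = (28 + 312132) + (1369 + 56/11) = 312160 + 15115/11 = 3448875/11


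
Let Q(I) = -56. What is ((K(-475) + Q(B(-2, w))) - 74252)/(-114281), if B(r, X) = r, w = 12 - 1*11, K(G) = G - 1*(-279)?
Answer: 74504/114281 ≈ 0.65194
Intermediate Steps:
K(G) = 279 + G (K(G) = G + 279 = 279 + G)
w = 1 (w = 12 - 11 = 1)
((K(-475) + Q(B(-2, w))) - 74252)/(-114281) = (((279 - 475) - 56) - 74252)/(-114281) = ((-196 - 56) - 74252)*(-1/114281) = (-252 - 74252)*(-1/114281) = -74504*(-1/114281) = 74504/114281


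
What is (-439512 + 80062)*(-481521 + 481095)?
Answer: 153125700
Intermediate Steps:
(-439512 + 80062)*(-481521 + 481095) = -359450*(-426) = 153125700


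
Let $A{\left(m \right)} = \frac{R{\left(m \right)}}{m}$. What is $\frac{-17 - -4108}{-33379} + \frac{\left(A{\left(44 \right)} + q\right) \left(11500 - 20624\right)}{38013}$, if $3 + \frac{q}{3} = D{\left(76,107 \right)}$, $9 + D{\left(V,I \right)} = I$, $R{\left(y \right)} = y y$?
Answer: $- \frac{100352459867}{1268835927} \approx -79.09$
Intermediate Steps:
$R{\left(y \right)} = y^{2}$
$A{\left(m \right)} = m$ ($A{\left(m \right)} = \frac{m^{2}}{m} = m$)
$D{\left(V,I \right)} = -9 + I$
$q = 285$ ($q = -9 + 3 \left(-9 + 107\right) = -9 + 3 \cdot 98 = -9 + 294 = 285$)
$\frac{-17 - -4108}{-33379} + \frac{\left(A{\left(44 \right)} + q\right) \left(11500 - 20624\right)}{38013} = \frac{-17 - -4108}{-33379} + \frac{\left(44 + 285\right) \left(11500 - 20624\right)}{38013} = \left(-17 + 4108\right) \left(- \frac{1}{33379}\right) + 329 \left(-9124\right) \frac{1}{38013} = 4091 \left(- \frac{1}{33379}\right) - \frac{3001796}{38013} = - \frac{4091}{33379} - \frac{3001796}{38013} = - \frac{100352459867}{1268835927}$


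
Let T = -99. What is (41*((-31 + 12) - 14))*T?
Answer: 133947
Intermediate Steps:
(41*((-31 + 12) - 14))*T = (41*((-31 + 12) - 14))*(-99) = (41*(-19 - 14))*(-99) = (41*(-33))*(-99) = -1353*(-99) = 133947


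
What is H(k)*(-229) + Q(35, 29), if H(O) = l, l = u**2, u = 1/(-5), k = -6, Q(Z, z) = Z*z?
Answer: 25146/25 ≈ 1005.8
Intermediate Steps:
u = -1/5 (u = 1*(-1/5) = -1/5 ≈ -0.20000)
l = 1/25 (l = (-1/5)**2 = 1/25 ≈ 0.040000)
H(O) = 1/25
H(k)*(-229) + Q(35, 29) = (1/25)*(-229) + 35*29 = -229/25 + 1015 = 25146/25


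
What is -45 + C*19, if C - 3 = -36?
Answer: -672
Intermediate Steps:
C = -33 (C = 3 - 36 = -33)
-45 + C*19 = -45 - 33*19 = -45 - 627 = -672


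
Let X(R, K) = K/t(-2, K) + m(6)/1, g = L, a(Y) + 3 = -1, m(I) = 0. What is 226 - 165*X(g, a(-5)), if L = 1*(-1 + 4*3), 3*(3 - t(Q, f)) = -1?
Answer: 424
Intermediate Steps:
a(Y) = -4 (a(Y) = -3 - 1 = -4)
t(Q, f) = 10/3 (t(Q, f) = 3 - ⅓*(-1) = 3 + ⅓ = 10/3)
L = 11 (L = 1*(-1 + 12) = 1*11 = 11)
g = 11
X(R, K) = 3*K/10 (X(R, K) = K/(10/3) + 0/1 = K*(3/10) + 0*1 = 3*K/10 + 0 = 3*K/10)
226 - 165*X(g, a(-5)) = 226 - 99*(-4)/2 = 226 - 165*(-6/5) = 226 + 198 = 424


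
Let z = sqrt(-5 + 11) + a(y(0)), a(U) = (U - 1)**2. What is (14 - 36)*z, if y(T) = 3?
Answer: -88 - 22*sqrt(6) ≈ -141.89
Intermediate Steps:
a(U) = (-1 + U)**2
z = 4 + sqrt(6) (z = sqrt(-5 + 11) + (-1 + 3)**2 = sqrt(6) + 2**2 = sqrt(6) + 4 = 4 + sqrt(6) ≈ 6.4495)
(14 - 36)*z = (14 - 36)*(4 + sqrt(6)) = -22*(4 + sqrt(6)) = -88 - 22*sqrt(6)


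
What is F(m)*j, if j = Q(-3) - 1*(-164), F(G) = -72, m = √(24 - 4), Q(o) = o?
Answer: -11592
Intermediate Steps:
m = 2*√5 (m = √20 = 2*√5 ≈ 4.4721)
j = 161 (j = -3 - 1*(-164) = -3 + 164 = 161)
F(m)*j = -72*161 = -11592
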